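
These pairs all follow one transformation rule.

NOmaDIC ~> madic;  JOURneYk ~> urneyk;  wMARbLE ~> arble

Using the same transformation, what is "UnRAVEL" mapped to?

ravel

In each case the input is transformed by: delete the first 2 characters, then convert every letter to lowercase.
"UnRAVEL" → "ravel".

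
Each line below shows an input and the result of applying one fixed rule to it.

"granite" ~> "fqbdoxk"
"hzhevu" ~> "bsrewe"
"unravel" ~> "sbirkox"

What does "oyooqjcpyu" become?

Each output is the input with this applied: shift every letter 3 places backward in the alphabet (wrapping around), then move the last 3 characters to the front (rotate right by 3).
Doing the same to "oyooqjcpyu": "mvrlvllngz".

mvrlvllngz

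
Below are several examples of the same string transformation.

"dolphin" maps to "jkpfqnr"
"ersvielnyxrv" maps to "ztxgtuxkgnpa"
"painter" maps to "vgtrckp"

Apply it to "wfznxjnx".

The rule is to move the last 3 characters to the front (rotate right by 3), then shift every letter 2 places forward in the alphabet (wrapping around).
Working it through for "wfznxjnx": intermediate "jnxwfznx", final "lpzyhbpz".

lpzyhbpz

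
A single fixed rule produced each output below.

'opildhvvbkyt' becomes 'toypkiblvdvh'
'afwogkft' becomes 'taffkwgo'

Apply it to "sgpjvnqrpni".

In each case the input is transformed by: reverse the string, then take characters alternately from the front and the back (1st, last, 2nd, 2nd-last, ...).
On "sgpjvnqrpni": the first step gives "inprqnvjpgs", and the second then gives "isngpprjqvn".

isngpprjqvn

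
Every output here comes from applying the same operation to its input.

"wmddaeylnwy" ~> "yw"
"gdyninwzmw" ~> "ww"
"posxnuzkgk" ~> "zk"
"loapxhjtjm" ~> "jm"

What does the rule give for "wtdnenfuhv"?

fv

Each output is the input with this applied: keep one character in every 3, starting at position 1 (positions 1st, 4th, 7th, ...), then delete the first 2 characters.
"wtdnenfuhv" → "wnfv" → "fv".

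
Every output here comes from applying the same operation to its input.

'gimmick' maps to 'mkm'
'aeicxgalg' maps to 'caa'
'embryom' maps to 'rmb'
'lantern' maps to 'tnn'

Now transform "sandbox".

What's happening: move the first 3 characters to the end (rotate left by 3), then keep one character in every 3, starting at position 1 (positions 1st, 4th, 7th, ...).
Applying both steps to "sandbox": "dboxsan", then "dxn".

dxn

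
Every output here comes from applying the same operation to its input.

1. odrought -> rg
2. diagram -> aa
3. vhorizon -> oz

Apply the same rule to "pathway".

Rule — keep one character in every 3, starting at position 3 (positions 3rd, 6th, 9th, ...).
Doing the same to "pathway": "ta".

ta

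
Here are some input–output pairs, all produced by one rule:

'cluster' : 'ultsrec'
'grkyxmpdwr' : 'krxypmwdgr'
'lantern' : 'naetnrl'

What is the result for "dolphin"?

lohpnid

The transformation: move the first character to the end, then swap each adjacent pair of characters (1↔2, 3↔4, ...).
Applying both steps to "dolphin": "olphind", then "lohpnid".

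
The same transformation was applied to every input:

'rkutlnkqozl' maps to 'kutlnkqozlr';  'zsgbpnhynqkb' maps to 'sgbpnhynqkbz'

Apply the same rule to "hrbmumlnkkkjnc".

Looking at the pairs, the operation is to move the first character to the end.
Doing the same to "hrbmumlnkkkjnc": "rbmumlnkkkjnch".

rbmumlnkkkjnch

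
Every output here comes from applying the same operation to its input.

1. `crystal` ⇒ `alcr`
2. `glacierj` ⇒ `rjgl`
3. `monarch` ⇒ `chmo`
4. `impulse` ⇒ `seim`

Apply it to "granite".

What's happening: move the first 2 characters to the end (rotate left by 2), then keep only the last 4 characters.
"granite" → "anitegr" → "tegr".

tegr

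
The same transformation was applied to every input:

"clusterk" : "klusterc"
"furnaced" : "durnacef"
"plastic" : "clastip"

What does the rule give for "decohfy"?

The transformation: swap the first and last characters.
On "decohfy" that produces "yecohfd".

yecohfd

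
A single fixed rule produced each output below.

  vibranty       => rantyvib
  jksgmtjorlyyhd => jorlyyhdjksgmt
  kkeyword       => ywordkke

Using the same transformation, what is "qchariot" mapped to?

The pattern: swap the front and back halves of the string, then move the last character to the front.
Applying that to "qchariot" gives "ariotqch".

ariotqch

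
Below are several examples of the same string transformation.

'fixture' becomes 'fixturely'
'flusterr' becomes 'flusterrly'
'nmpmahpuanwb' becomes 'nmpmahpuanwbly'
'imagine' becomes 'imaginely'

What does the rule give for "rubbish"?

The pattern: append "ly".
For "rubbish" the result is "rubbishly".

rubbishly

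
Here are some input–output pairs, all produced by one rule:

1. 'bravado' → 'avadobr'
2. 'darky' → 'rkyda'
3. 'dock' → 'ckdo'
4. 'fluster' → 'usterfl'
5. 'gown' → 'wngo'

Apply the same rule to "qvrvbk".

rvbkqv

Each output is the input with this applied: move the first 2 characters to the end (rotate left by 2).
Applying that to "qvrvbk" gives "rvbkqv".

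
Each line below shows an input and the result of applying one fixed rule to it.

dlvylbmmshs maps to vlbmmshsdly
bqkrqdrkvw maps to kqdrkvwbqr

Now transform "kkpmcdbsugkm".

What's happening: move the first 3 characters to the end (rotate left by 3), then swap the first and last characters.
For "kkpmcdbsugkm" the result is "pcdbsugkmkkm".

pcdbsugkmkkm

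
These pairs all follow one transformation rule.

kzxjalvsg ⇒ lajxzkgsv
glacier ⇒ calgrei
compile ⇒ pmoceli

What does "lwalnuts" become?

The pattern: move the last 3 characters to the front (rotate right by 3), then reverse the string.
Doing the same to "lwalnuts": "nlawlstu".

nlawlstu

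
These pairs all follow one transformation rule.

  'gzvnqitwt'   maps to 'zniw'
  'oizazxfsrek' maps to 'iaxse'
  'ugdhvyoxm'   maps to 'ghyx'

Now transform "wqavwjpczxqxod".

qvjcxxd

Each output is the input with this applied: keep every other character starting from the second (positions 2nd, 4th, 6th, ...).
For "wqavwjpczxqxod" the result is "qvjcxxd".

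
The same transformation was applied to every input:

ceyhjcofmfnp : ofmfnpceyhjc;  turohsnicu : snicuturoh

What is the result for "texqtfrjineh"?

rjinehtexqtf

Each output is the input with this applied: swap the front and back halves of the string.
"texqtfrjineh" → "rjinehtexqtf".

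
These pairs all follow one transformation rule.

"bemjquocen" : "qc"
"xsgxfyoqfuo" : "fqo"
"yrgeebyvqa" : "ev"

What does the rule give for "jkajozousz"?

The pattern: delete the first 3 characters, then keep one character in every 3, starting at position 2 (positions 2nd, 5th, 8th, ...).
Doing the same to "jkajozousz": "ou".

ou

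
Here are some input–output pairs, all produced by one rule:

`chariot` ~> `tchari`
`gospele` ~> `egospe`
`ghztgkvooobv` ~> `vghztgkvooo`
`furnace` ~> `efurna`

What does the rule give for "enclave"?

eencla

Rule — move the last character to the front, then delete the last character.
For "enclave", step one produces "eenclav"; step two turns that into "eencla".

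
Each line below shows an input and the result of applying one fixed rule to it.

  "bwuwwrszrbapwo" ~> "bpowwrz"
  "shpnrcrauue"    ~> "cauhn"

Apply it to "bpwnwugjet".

ujtpn

What's happening: keep every other character starting from the second (positions 2nd, 4th, 6th, ...), then move the last 3 characters to the front (rotate right by 3).
For "bpwnwugjet", step one produces "pnujt"; step two turns that into "ujtpn".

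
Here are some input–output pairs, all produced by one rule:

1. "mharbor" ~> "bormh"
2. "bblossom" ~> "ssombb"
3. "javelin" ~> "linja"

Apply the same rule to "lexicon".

conle

In each case the input is transformed by: move the first 2 characters to the end (rotate left by 2), then delete the first 2 characters.
"lexicon" → "xiconle" → "conle".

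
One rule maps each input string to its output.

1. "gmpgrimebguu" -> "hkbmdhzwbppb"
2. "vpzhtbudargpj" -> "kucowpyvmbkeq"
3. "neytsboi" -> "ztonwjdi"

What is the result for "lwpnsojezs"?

The transformation: shift every letter 5 places backward in the alphabet (wrapping around), then move the first character to the end.
For "lwpnsojezs", step one produces "grkinjezun"; step two turns that into "rkinjezung".

rkinjezung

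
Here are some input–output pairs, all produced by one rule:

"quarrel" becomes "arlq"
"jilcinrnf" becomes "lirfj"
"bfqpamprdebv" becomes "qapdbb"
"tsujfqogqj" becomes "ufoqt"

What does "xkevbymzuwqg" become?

ebmuqx

The rule is to keep every other character starting from the first (positions 1st, 3rd, 5th, ...), then move the first character to the end.
Applying both steps to "xkevbymzuwqg": "xebmuq", then "ebmuqx".
(Check on "jilcinrnf": → "jlirf" → "lirfj" ✓)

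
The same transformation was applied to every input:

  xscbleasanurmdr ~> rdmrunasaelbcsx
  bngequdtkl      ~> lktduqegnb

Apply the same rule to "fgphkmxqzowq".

Each output is the input with this applied: reverse the string.
On "fgphkmxqzowq" that produces "qwozqxmkhpgf".

qwozqxmkhpgf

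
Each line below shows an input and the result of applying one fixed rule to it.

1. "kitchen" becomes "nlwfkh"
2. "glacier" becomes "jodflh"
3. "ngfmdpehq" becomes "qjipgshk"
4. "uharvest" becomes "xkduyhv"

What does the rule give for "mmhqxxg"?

What's happening: shift every letter 3 places forward in the alphabet (wrapping around), then delete the last character.
Starting from "mmhqxxg": after the first operation, "ppktaaj"; after the second, "ppktaa".

ppktaa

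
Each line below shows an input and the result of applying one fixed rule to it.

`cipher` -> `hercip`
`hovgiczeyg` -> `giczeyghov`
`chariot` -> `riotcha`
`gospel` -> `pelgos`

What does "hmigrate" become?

gratehmi

The pattern: move the first 3 characters to the end (rotate left by 3).
Doing the same to "hmigrate": "gratehmi".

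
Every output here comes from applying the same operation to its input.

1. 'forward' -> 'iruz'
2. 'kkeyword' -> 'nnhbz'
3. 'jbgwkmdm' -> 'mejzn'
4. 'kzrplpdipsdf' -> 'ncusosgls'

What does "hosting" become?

krvw

In each case the input is transformed by: shift every letter 3 places forward in the alphabet (wrapping around), then delete the last 3 characters.
So "hosting" becomes "krvw".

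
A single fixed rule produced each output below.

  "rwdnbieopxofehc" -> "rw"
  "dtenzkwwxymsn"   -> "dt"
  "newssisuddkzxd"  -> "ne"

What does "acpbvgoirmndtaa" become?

ac

The transformation: keep only the first 2 characters.
Applying that to "acpbvgoirmndtaa" gives "ac".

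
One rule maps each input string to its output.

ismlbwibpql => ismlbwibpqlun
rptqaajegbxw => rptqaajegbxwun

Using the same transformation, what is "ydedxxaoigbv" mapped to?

In each case the input is transformed by: append "un".
For "ydedxxaoigbv" the result is "ydedxxaoigbvun".

ydedxxaoigbvun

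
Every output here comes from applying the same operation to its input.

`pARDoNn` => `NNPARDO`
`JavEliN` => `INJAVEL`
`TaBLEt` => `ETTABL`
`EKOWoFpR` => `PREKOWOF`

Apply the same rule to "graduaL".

What's happening: move the last 2 characters to the front (rotate right by 2), then convert every letter to uppercase.
For "graduaL", step one produces "aLgradu"; step two turns that into "ALGRADU".

ALGRADU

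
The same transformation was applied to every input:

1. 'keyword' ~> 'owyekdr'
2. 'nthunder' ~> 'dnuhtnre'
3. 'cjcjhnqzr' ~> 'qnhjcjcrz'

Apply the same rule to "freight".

gierfth

Rule — move the last 2 characters to the front (rotate right by 2), then reverse the string.
On "freight": the first step gives "htfreig", and the second then gives "gierfth".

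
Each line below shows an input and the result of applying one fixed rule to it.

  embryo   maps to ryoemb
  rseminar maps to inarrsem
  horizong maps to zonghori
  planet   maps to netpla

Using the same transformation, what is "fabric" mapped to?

ricfab

Rule — swap the front and back halves of the string.
Doing the same to "fabric": "ricfab".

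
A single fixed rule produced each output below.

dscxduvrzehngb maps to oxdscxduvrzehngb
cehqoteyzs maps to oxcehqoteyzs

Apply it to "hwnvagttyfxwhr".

The transformation: prepend "ox".
For "hwnvagttyfxwhr" the result is "oxhwnvagttyfxwhr".

oxhwnvagttyfxwhr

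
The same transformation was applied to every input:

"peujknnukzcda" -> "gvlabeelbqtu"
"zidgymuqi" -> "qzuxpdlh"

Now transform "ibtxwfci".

Each output is the input with this applied: delete the last character, then shift every letter 9 places backward in the alphabet (wrapping around).
"ibtxwfci" → "ibtxwfc" → "zskonwt".

zskonwt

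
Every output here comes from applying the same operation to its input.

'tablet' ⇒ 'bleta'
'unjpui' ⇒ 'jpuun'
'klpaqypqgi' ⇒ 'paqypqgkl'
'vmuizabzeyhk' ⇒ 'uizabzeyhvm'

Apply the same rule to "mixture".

The rule is to delete the last character, then move the first 2 characters to the end (rotate left by 2).
Working it through for "mixture": intermediate "mixtur", final "xturmi".
(Check on "tablet": → "table" → "bleta" ✓)

xturmi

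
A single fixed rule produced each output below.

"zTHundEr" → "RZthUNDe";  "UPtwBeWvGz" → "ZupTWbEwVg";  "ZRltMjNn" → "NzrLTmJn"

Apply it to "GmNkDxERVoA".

agMnKdXervO

The rule is to flip the case of every letter, then move the last character to the front.
On "GmNkDxERVoA" that produces "agMnKdXervO".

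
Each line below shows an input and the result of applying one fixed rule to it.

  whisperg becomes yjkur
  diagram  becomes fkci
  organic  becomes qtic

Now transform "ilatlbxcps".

The rule is to delete the last 3 characters, then shift every letter 2 places forward in the alphabet (wrapping around).
Working it through for "ilatlbxcps": intermediate "ilatlbx", final "kncvndz".

kncvndz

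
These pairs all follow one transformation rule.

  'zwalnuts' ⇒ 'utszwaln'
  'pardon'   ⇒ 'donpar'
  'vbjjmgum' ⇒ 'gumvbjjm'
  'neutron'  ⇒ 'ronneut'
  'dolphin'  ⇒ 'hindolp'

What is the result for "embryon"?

Rule — move the last 3 characters to the front (rotate right by 3).
Doing the same to "embryon": "yonembr".

yonembr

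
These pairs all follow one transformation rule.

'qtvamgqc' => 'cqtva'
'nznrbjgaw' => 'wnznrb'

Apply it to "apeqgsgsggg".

In each case the input is transformed by: move the last character to the front, then delete the last 3 characters.
Working it through for "apeqgsgsggg": intermediate "gapeqgsgsgg", final "gapeqgsg".

gapeqgsg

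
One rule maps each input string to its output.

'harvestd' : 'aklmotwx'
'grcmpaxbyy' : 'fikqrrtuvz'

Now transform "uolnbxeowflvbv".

The rule is to shift every letter 7 places backward in the alphabet (wrapping around), then sort the characters into alphabetical order.
On "uolnbxeowflvbv": the first step gives "nheguqxhpyeouo", and the second then gives "eeghhnoopquuxy".

eeghhnoopquuxy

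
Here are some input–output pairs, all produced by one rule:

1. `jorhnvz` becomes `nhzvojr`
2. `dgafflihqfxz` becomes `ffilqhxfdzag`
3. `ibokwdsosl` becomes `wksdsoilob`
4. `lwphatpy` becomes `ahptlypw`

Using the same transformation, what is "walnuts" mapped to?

Rule — move the first 3 characters to the end (rotate left by 3), then swap each adjacent pair of characters (1↔2, 3↔4, ...).
Working it through for "walnuts": intermediate "nutswal", final "unstawl".

unstawl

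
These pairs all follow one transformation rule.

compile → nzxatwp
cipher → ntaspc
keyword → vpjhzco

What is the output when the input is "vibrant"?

Rule — shift every letter 11 places forward in the alphabet (wrapping around).
Applying that to "vibrant" gives "gtmclye".

gtmclye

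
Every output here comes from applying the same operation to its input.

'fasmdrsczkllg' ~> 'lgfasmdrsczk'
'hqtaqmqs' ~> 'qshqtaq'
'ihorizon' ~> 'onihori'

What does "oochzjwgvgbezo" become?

zooochzjwgvgb

Rule — move the last 3 characters to the front (rotate right by 3), then delete the first character.
"oochzjwgvgbezo" → "ezooochzjwgvgb" → "zooochzjwgvgb".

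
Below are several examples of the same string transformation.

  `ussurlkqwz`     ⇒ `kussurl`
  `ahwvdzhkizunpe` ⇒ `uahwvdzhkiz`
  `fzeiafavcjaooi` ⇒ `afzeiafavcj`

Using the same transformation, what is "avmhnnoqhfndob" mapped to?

What's happening: delete the last 3 characters, then move the last character to the front.
For "avmhnnoqhfndob", step one produces "avmhnnoqhfn"; step two turns that into "navmhnnoqhf".
(Check on "ahwvdzhkizunpe": → "ahwvdzhkizu" → "uahwvdzhkiz" ✓)

navmhnnoqhf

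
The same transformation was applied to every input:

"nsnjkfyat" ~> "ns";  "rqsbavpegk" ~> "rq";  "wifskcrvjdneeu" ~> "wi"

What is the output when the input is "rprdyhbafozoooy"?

Rule — keep only the first 2 characters.
"rprdyhbafozoooy" → "rp".

rp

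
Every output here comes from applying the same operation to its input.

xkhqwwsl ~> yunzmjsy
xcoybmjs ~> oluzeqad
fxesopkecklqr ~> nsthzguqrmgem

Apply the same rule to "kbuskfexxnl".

zpnmdwumhgz

Looking at the pairs, the operation is to shift every letter 2 places forward in the alphabet (wrapping around), then move the last 3 characters to the front (rotate right by 3).
Working it through for "kbuskfexxnl": intermediate "mdwumhgzzpn", final "zpnmdwumhgz".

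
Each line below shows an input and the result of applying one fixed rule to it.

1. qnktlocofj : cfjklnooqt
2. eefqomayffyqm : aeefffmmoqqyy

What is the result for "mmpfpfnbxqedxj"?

Rule — sort the characters into alphabetical order.
Doing the same to "mmpfpfnbxqedxj": "bdeffjmmnppqxx".

bdeffjmmnppqxx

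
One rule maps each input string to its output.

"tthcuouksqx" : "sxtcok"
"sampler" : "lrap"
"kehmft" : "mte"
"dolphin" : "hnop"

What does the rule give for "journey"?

nyor

In each case the input is transformed by: move the last 3 characters to the front (rotate right by 3), then keep every other character starting from the first (positions 1st, 3rd, 5th, ...).
For "journey", step one produces "neyjour"; step two turns that into "nyor".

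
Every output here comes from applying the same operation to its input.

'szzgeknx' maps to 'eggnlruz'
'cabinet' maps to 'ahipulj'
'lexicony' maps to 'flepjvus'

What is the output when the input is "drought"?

ayvbnok

Each output is the input with this applied: shift every letter 7 places forward in the alphabet (wrapping around), then swap the first and last characters.
On "drought": the first step gives "kyvbnoa", and the second then gives "ayvbnok".
(Check on "szzgeknx": → "zggnlrue" → "eggnlruz" ✓)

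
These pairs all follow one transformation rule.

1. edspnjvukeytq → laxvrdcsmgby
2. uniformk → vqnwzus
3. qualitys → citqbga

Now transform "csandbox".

aivljwf

Rule — delete the first character, then shift every letter 8 places forward in the alphabet (wrapping around).
"csandbox" → "sandbox" → "aivljwf".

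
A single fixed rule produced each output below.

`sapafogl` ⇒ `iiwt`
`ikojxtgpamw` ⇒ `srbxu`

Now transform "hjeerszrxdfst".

rmazla

The transformation: shift every letter 8 places forward in the alphabet (wrapping around), then keep every other character starting from the second (positions 2nd, 4th, 6th, ...).
Working it through for "hjeerszrxdfst": intermediate "prmmzahzflnab", final "rmazla".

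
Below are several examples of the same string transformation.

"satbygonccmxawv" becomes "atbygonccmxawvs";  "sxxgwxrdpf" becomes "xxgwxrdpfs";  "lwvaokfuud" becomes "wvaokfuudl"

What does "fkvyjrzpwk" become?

In each case the input is transformed by: move the first character to the end.
Doing the same to "fkvyjrzpwk": "kvyjrzpwkf".

kvyjrzpwkf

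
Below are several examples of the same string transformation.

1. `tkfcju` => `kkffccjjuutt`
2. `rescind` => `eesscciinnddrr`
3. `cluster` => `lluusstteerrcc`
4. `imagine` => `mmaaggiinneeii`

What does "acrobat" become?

ccrroobbaattaa

The rule is to move the first character to the end, then double every character.
"acrobat" → "ccrroobbaattaa".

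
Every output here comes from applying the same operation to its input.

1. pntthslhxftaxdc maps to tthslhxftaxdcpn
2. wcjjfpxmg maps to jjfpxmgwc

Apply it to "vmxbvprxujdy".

xbvprxujdyvm

The pattern: move the first 2 characters to the end (rotate left by 2).
Applying that to "vmxbvprxujdy" gives "xbvprxujdyvm".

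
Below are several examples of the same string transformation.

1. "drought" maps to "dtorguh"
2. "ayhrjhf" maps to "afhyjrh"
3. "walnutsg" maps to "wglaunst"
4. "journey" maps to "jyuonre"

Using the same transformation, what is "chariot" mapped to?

What's happening: move the last character to the front, then swap each adjacent pair of characters (1↔2, 3↔4, ...).
Working it through for "chariot": intermediate "tchario", final "ctahiro".

ctahiro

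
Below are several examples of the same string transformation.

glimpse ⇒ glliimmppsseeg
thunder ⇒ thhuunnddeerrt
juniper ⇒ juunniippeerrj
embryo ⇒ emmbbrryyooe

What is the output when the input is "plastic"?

pllaassttiiccp

The pattern: double every character, then move the first character to the end.
Working it through for "plastic": intermediate "ppllaassttiicc", final "pllaassttiiccp".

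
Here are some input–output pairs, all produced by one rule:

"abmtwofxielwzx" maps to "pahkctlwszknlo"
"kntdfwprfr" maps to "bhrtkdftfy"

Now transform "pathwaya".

ohvkomod

In each case the input is transformed by: shift every letter 12 places backward in the alphabet (wrapping around), then move the first character to the end.
"pathwaya" → "dohvkomo" → "ohvkomod".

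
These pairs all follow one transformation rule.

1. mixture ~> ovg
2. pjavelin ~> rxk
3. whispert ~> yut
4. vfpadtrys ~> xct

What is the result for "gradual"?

ifn

In each case the input is transformed by: shift every letter 2 places forward in the alphabet (wrapping around), then keep one character in every 3, starting at position 1 (positions 1st, 4th, 7th, ...).
Working it through for "gradual": intermediate "itcfwcn", final "ifn".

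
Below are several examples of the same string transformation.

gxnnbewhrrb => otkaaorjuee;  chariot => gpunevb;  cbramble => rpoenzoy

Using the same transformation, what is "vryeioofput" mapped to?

gielrvbbsch

Each output is the input with this applied: shift every letter 13 places forward in the alphabet (wrapping around) — i.e. ROT13, then move the last character to the front.
Working it through for "vryeioofput": intermediate "ielrvbbschg", final "gielrvbbsch".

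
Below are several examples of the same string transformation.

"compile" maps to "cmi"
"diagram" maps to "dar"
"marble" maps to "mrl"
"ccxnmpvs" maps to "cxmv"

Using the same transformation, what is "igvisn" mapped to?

ivs

In each case the input is transformed by: move the last character to the front, then keep every other character starting from the second (positions 2nd, 4th, 6th, ...).
"igvisn" → "nigvis" → "ivs".
(Check on "ccxnmpvs": → "sccxnmpv" → "cxmv" ✓)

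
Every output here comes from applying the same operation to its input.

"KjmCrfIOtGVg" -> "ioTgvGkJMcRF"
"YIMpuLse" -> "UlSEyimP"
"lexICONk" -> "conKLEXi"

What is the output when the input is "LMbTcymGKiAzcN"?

gkIaZCnlmBtCYM

Rule — swap the front and back halves of the string, then flip the case of every letter.
Working it through for "LMbTcymGKiAzcN": intermediate "GKiAzcNLMbTcym", final "gkIaZCnlmBtCYM".
(Check on "lexICONk": → "CONklexI" → "conKLEXi" ✓)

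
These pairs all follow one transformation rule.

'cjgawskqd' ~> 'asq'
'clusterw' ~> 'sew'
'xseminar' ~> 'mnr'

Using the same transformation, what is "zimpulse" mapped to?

ple

In each case the input is transformed by: delete the first 3 characters, then keep every other character starting from the first (positions 1st, 3rd, 5th, ...).
On "zimpulse" that produces "ple".
(Check on "clusterw": → "sterw" → "sew" ✓)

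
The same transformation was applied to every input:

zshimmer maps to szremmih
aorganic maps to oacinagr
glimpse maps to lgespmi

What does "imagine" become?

The transformation: reverse the string, then move the last 2 characters to the front (rotate right by 2).
Applying both steps to "imagine": "enigami", then "mieniga".

mieniga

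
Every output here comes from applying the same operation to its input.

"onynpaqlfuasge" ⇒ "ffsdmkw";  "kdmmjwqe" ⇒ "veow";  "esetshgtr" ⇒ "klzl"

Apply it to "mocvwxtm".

Looking at the pairs, the operation is to shift every letter 8 places backward in the alphabet (wrapping around), then keep every other character starting from the second (positions 2nd, 4th, 6th, ...).
Working it through for "mocvwxtm": intermediate "egunople", final "gnpe".

gnpe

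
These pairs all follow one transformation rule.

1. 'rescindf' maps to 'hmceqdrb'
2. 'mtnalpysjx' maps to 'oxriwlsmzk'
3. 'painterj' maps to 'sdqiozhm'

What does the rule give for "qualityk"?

hsxjptzk

What's happening: shift every letter 1 place backward in the alphabet (wrapping around), then swap the front and back halves of the string.
For "qualityk", step one produces "ptzkhsxj"; step two turns that into "hsxjptzk".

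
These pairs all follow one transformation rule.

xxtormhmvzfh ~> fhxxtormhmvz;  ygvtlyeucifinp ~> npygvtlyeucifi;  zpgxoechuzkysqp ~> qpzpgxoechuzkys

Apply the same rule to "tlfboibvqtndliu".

iutlfboibvqtndl

Looking at the pairs, the operation is to move the last 2 characters to the front (rotate right by 2).
Applying that to "tlfboibvqtndliu" gives "iutlfboibvqtndl".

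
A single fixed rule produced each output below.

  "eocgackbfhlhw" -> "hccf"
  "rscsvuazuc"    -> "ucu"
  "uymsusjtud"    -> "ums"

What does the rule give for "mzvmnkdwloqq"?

In each case the input is transformed by: keep one character in every 3, starting at position 3 (positions 3rd, 6th, 9th, ...), then move the last character to the front.
On "mzvmnkdwloqq": the first step gives "vklq", and the second then gives "qvkl".

qvkl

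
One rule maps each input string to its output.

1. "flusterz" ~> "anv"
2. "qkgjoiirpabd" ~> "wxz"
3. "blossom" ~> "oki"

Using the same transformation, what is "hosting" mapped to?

ejc

Rule — shift every letter 4 places backward in the alphabet (wrapping around), then keep only the last 3 characters.
For "hosting", step one produces "dkopejc"; step two turns that into "ejc".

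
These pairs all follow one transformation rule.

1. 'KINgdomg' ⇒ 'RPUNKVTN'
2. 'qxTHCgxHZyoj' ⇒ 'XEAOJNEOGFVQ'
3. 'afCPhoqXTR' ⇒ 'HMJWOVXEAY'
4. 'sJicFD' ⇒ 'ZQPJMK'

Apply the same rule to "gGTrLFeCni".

NNAYSMLJUP

Each output is the input with this applied: shift every letter 7 places forward in the alphabet (wrapping around), then convert every letter to uppercase.
Applying both steps to "gGTrLFeCni": "nNAySMlJup", then "NNAYSMLJUP".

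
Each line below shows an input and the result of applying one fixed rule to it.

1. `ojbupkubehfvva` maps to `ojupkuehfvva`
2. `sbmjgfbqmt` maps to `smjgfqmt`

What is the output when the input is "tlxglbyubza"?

Each output is the input with this applied: remove every "b".
So "tlxglbyubza" becomes "tlxglyuza".

tlxglyuza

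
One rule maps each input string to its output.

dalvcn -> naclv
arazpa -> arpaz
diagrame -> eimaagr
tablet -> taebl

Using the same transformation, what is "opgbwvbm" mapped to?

mpbgvbw

What's happening: take characters alternately from the front and the back (1st, last, 2nd, 2nd-last, ...), then delete the first character.
For "opgbwvbm" the result is "mpbgvbw".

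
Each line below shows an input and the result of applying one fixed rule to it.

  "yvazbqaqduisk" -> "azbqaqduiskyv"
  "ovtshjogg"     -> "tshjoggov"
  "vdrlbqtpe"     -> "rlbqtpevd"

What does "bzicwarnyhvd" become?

icwarnyhvdbz

The pattern: move the first 2 characters to the end (rotate left by 2).
So "bzicwarnyhvd" becomes "icwarnyhvdbz".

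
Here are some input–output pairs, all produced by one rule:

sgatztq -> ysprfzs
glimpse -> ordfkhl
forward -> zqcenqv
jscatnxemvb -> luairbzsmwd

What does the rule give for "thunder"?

cdqsgtm

Looking at the pairs, the operation is to shift every letter 1 place backward in the alphabet (wrapping around), then move the last 3 characters to the front (rotate right by 3).
Applying both steps to "thunder": "sgtmcdq", then "cdqsgtm".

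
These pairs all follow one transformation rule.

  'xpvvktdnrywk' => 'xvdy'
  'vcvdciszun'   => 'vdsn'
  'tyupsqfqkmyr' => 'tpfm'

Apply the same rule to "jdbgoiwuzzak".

Looking at the pairs, the operation is to keep one character in every 3, starting at position 1 (positions 1st, 4th, 7th, ...).
So "jdbgoiwuzzak" becomes "jgwz".

jgwz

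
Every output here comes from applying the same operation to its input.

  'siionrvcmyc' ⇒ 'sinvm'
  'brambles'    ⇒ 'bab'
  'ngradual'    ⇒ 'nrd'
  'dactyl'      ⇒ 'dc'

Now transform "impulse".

ipl

The rule is to keep every other character starting from the first (positions 1st, 3rd, 5th, ...), then delete the last character.
On "impulse" that produces "ipl".
(Check on "siionrvcmyc": → "sinvmc" → "sinvm" ✓)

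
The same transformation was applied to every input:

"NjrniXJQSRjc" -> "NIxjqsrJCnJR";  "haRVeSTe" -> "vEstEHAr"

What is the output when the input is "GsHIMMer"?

immERgSh

The transformation: flip the case of every letter, then move the first 3 characters to the end (rotate left by 3).
Applying that to "GsHIMMer" gives "immERgSh".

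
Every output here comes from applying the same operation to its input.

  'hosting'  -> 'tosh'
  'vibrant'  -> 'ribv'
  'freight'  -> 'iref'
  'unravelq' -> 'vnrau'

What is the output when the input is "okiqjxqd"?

jkiqo

Looking at the pairs, the operation is to delete the last 3 characters, then swap the first and last characters.
Starting from "okiqjxqd": after the first operation, "okiqj"; after the second, "jkiqo".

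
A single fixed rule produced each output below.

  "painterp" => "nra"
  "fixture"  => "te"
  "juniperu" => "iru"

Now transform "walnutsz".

nsa

What's happening: move the first 2 characters to the end (rotate left by 2), then keep one character in every 3, starting at position 2 (positions 2nd, 5th, 8th, ...).
Applying both steps to "walnutsz": "lnutszwa", then "nsa".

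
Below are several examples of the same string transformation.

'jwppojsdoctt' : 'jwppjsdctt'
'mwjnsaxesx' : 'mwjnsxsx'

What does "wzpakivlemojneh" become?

In each case the input is transformed by: remove every vowel.
For "wzpakivlemojneh" the result is "wzpkvlmjnh".

wzpkvlmjnh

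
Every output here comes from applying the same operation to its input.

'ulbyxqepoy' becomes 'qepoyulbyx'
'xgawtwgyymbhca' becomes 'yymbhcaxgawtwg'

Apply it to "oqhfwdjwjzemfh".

wjzemfhoqhfwdj

Looking at the pairs, the operation is to swap the front and back halves of the string.
For "oqhfwdjwjzemfh" the result is "wjzemfhoqhfwdj".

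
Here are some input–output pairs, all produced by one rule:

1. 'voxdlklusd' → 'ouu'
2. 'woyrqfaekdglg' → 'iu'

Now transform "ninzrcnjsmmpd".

eeieau

The pattern: shift every letter 9 places backward in the alphabet (wrapping around), then keep only the vowels.
Doing the same to "ninzrcnjsmmpd": "eeieau".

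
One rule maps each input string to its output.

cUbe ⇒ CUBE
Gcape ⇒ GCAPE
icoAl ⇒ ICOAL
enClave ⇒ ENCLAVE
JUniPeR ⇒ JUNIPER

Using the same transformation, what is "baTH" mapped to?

BATH

Looking at the pairs, the operation is to convert every letter to uppercase.
So "baTH" becomes "BATH".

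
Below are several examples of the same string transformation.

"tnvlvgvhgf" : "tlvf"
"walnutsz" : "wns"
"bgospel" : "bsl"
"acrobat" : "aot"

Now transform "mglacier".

mae

Looking at the pairs, the operation is to keep one character in every 3, starting at position 1 (positions 1st, 4th, 7th, ...).
On "mglacier" that produces "mae".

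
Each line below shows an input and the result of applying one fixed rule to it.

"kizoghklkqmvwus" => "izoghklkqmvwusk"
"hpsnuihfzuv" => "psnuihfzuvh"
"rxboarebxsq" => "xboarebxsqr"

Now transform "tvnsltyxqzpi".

The rule is to move the first character to the end.
On "tvnsltyxqzpi" that produces "vnsltyxqzpit".

vnsltyxqzpit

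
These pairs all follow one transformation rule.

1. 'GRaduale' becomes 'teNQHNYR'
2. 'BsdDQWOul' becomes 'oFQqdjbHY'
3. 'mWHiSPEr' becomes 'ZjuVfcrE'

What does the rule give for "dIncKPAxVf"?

QvAPxcnKiS

The rule is to shift every letter 13 places forward in the alphabet (wrapping around) — i.e. ROT13, then flip the case of every letter.
On "dIncKPAxVf": the first step gives "qVapXCNkIs", and the second then gives "QvAPxcnKiS".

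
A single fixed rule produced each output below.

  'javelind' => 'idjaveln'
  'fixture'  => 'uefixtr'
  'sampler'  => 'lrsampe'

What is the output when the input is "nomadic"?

Looking at the pairs, the operation is to move the last 2 characters to the front (rotate right by 2), then swap the first and last characters.
Working it through for "nomadic": intermediate "icnomad", final "dcnomai".

dcnomai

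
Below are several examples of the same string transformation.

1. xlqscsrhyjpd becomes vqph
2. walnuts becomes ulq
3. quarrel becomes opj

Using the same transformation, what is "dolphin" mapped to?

bnl

The transformation: shift every letter 2 places backward in the alphabet (wrapping around), then keep one character in every 3, starting at position 1 (positions 1st, 4th, 7th, ...).
"dolphin" → "bmjnfgl" → "bnl".
(Check on "xlqscsrhyjpd": → "vjoqaqpfwhnb" → "vqph" ✓)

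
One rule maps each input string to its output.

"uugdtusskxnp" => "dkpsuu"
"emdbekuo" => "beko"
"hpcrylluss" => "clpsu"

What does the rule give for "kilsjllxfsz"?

fjllsz

The pattern: sort the characters into alphabetical order, then keep every other character starting from the first (positions 1st, 3rd, 5th, ...).
Applying that to "kilsjllxfsz" gives "fjllsz".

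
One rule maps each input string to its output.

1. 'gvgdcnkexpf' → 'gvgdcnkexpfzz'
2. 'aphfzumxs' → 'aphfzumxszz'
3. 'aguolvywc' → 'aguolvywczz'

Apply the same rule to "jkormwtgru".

What's happening: append "zz".
On "jkormwtgru" that produces "jkormwtgruzz".

jkormwtgruzz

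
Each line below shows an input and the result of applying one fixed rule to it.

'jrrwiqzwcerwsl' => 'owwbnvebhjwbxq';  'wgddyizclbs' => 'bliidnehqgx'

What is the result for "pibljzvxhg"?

Rule — shift every letter 5 places forward in the alphabet (wrapping around).
Doing the same to "pibljzvxhg": "ungqoeacml".

ungqoeacml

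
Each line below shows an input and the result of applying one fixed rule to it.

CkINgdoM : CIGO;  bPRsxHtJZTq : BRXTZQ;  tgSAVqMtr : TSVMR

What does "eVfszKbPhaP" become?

EFZBHP

Looking at the pairs, the operation is to keep every other character starting from the first (positions 1st, 3rd, 5th, ...), then convert every letter to uppercase.
For "eVfszKbPhaP", step one produces "efzbhP"; step two turns that into "EFZBHP".
(Check on "tgSAVqMtr": → "tSVMr" → "TSVMR" ✓)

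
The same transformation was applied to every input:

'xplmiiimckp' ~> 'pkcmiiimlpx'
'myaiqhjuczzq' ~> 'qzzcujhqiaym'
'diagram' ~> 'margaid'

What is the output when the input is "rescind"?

In each case the input is transformed by: reverse the string.
For "rescind" the result is "dnicser".

dnicser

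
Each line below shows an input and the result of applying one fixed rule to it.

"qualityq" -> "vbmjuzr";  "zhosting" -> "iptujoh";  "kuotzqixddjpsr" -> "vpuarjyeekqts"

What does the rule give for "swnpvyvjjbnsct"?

xoqwzwkkcotdu

Rule — shift every letter 1 place forward in the alphabet (wrapping around), then delete the first character.
On "swnpvyvjjbnsct": the first step gives "txoqwzwkkcotdu", and the second then gives "xoqwzwkkcotdu".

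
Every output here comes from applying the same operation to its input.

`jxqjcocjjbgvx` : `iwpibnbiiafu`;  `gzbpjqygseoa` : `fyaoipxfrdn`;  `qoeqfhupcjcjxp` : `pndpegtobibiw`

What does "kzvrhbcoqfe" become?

jyuqgabnpe

Rule — shift every letter 1 place backward in the alphabet (wrapping around), then delete the last character.
Working it through for "kzvrhbcoqfe": intermediate "jyuqgabnped", final "jyuqgabnpe".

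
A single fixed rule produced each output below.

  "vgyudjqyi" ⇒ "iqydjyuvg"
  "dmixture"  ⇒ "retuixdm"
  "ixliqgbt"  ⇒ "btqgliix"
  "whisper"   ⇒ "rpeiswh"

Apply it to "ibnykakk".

Each output is the input with this applied: swap each adjacent pair of characters (1↔2, 3↔4, ...), then reverse the string.
For "ibnykakk", step one produces "biynakkk"; step two turns that into "kkkanyib".

kkkanyib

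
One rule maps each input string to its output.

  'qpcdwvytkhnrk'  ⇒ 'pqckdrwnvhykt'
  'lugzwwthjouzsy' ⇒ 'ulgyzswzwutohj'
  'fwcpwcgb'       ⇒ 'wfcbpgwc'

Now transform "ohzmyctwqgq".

hozqmgyqcwt

The pattern: move the first character to the end, then take characters alternately from the front and the back (1st, last, 2nd, 2nd-last, ...).
"ohzmyctwqgq" → "hozqmgyqcwt".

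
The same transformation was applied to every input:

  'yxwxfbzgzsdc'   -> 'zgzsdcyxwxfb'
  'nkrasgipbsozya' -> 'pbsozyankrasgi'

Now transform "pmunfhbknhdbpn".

The pattern: swap the front and back halves of the string.
So "pmunfhbknhdbpn" becomes "knhdbpnpmunfhb".

knhdbpnpmunfhb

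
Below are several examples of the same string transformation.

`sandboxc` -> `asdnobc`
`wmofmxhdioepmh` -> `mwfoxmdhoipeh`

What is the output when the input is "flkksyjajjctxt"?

The rule is to swap each adjacent pair of characters (1↔2, 3↔4, ...), then delete the last character.
"flkksyjajjctxt" → "lfkkysajjjtctx" → "lfkkysajjjtct".

lfkkysajjjtct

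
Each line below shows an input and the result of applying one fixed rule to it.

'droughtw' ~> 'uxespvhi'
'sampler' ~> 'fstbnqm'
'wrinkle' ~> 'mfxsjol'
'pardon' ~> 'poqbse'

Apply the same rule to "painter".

Looking at the pairs, the operation is to move the last 2 characters to the front (rotate right by 2), then shift every letter 1 place forward in the alphabet (wrapping around).
On "painter": the first step gives "erpaint", and the second then gives "fsqbjou".
(Check on "pardon": → "onpard" → "poqbse" ✓)

fsqbjou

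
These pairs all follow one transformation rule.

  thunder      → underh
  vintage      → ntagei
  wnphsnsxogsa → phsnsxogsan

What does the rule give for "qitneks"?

Rule — delete the first character, then move the first character to the end.
For "qitneks", step one produces "itneks"; step two turns that into "tneksi".

tneksi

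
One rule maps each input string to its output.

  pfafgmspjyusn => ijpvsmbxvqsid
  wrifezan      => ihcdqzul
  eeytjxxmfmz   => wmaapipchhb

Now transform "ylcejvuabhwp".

The rule is to move the first 3 characters to the end (rotate left by 3), then shift every letter 3 places forward in the alphabet (wrapping around).
For "ylcejvuabhwp", step one produces "ejvuabhwpylc"; step two turns that into "hmyxdekzsbof".

hmyxdekzsbof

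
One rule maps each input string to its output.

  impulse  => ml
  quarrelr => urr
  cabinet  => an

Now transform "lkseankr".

The rule is to keep one character in every 3, starting at position 2 (positions 2nd, 5th, 8th, ...).
"lkseankr" → "kar".

kar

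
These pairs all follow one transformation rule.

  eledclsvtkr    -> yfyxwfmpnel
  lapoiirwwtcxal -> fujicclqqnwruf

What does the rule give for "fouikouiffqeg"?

zioceioczzkya

Rule — shift every letter 6 places backward in the alphabet (wrapping around).
So "fouikouiffqeg" becomes "zioceioczzkya".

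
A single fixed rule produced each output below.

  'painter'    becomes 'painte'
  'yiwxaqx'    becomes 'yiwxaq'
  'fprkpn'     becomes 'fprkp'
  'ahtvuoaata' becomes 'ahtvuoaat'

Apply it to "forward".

forwar

The pattern: delete the last character.
"forward" → "forwar".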